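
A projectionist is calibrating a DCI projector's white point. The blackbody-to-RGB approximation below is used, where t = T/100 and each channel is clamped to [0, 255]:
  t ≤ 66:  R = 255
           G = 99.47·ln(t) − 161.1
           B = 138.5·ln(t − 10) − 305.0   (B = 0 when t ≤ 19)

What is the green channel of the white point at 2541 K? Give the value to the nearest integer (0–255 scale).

161

t = 2541/100 = 25.41; the t ≤ 66 branch applies.
G = 99.47·ln 25.41 − 161.1 = 99.47·3.2351 − 161.1 = 160.700.
Rounded: 161.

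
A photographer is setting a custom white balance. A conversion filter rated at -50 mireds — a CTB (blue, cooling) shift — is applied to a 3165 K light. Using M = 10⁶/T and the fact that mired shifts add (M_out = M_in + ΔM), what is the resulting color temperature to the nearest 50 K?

3750 K

M_in = 10⁶/3165 = 315.96 mireds.
M_out = 315.96 + (-50) = 265.96 mireds.
T_out = 10⁶/265.96 = 3760.0 K → 3750 K.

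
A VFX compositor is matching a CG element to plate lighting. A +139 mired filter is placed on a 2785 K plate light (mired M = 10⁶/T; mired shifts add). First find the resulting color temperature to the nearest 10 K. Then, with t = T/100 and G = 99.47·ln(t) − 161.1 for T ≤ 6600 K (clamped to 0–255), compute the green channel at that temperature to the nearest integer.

137

M_in = 10⁶/2785 = 359.07; M_out = 359.07 + (+139) = 498.07.
T_out = 10⁶/498.07 = 2007.8 K → 2010 K; t = 20.1.
G = 99.47·ln 20.1 − 161.1 = 99.47·3.0007 − 161.1 = 137.382.
Rounded: 137.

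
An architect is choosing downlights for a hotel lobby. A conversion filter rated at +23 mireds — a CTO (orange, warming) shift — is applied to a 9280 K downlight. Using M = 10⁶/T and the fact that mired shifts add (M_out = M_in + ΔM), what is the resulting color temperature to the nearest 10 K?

M_in = 10⁶/9280 = 107.76 mireds.
M_out = 107.76 + (+23) = 130.76 mireds.
T_out = 10⁶/130.76 = 7647.7 K → 7650 K.

7650 K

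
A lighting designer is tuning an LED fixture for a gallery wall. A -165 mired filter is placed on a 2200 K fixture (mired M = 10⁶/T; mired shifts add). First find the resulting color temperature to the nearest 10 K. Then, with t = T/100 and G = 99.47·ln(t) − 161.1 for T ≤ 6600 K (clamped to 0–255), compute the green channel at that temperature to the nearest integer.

191

M_in = 10⁶/2200 = 454.55; M_out = 454.55 + (-165) = 289.55.
T_out = 10⁶/289.55 = 3453.7 K → 3450 K; t = 34.5.
G = 99.47·ln 34.5 − 161.1 = 99.47·3.5410 − 161.1 = 191.119.
Rounded: 191.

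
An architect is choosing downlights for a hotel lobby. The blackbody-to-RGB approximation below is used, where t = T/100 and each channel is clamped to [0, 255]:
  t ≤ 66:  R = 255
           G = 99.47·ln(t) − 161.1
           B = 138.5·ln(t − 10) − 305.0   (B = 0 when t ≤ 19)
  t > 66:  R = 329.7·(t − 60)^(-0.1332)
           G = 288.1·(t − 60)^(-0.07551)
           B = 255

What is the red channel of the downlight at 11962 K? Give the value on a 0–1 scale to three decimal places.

0.750

t = 11962/100 = 119.62; the t > 66 branch applies.
R = 329.7·(119.62 − 60)^(-0.1332) = 329.7·59.62^(-0.1332) = 329.7·0.58012 = 191.266.
On a 0–1 scale: 191.266/255 = 0.7501 → 0.750.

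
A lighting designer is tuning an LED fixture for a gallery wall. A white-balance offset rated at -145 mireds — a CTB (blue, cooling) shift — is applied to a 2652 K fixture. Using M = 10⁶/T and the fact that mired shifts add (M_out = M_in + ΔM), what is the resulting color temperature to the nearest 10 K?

4310 K

M_in = 10⁶/2652 = 377.07 mireds.
M_out = 377.07 + (-145) = 232.07 mireds.
T_out = 10⁶/232.07 = 4309.0 K → 4310 K.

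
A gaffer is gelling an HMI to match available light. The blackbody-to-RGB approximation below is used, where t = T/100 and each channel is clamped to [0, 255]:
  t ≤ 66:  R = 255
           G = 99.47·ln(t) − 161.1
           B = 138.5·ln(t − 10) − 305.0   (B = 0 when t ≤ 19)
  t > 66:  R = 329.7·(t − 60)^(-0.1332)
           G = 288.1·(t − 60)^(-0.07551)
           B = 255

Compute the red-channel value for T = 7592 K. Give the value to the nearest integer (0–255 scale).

228

t = 7592/100 = 75.92; the t > 66 branch applies.
R = 329.7·(75.92 − 60)^(-0.1332) = 329.7·15.92^(-0.1332) = 329.7·0.69167 = 228.045.
Rounded: 228.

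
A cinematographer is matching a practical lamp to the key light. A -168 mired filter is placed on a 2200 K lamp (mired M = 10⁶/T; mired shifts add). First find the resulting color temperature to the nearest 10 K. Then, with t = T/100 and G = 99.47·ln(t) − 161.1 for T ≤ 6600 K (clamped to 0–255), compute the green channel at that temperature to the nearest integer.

192

M_in = 10⁶/2200 = 454.55; M_out = 454.55 + (-168) = 286.55.
T_out = 10⁶/286.55 = 3489.8 K → 3490 K; t = 34.9.
G = 99.47·ln 34.9 − 161.1 = 99.47·3.5525 − 161.1 = 192.266.
Rounded: 192.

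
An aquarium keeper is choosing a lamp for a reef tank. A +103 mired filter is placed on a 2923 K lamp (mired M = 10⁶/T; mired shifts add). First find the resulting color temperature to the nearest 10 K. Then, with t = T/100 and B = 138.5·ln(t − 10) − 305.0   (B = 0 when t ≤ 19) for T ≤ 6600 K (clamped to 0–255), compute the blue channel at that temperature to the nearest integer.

45

M_in = 10⁶/2923 = 342.11; M_out = 342.11 + (+103) = 445.11.
T_out = 10⁶/445.11 = 2246.6 K → 2250 K; t = 22.5.
B = 138.5·ln(22.5 − 10) − 305.0 = 138.5·ln 12.5 − 305.0 = 138.5·2.5257 − 305.0 = 44.813.
Rounded: 45.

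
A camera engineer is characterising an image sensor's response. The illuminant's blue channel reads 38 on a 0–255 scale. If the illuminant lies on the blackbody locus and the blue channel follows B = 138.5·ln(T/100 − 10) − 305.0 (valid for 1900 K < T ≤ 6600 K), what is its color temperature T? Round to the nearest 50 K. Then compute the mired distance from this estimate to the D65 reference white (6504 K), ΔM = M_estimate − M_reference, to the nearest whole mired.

ln(t − 10) = (38 + 305.0) / 138.5 = 2.4765.
t − 10 = e^2.4765 = 11.900, so t = 21.900.
T = 100·t = 2190 K → 2200 K to the nearest 50 K.
M_estimate = 10⁶/2200 = 454.55; M_reference = 10⁶/6504 = 153.75.
ΔM = 454.55 − 153.75 = 300.79 → +301 mireds.

+301 mireds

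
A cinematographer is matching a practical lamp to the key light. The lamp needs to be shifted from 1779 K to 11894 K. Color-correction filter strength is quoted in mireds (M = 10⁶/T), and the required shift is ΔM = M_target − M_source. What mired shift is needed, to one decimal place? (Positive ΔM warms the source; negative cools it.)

-478.0 mireds

M_source = 10⁶/1779 = 562.114; M_target = 10⁶/11894 = 84.076.
ΔM = 84.076 − 562.114 = -478.038 → -478.0 mireds, a cooling shift.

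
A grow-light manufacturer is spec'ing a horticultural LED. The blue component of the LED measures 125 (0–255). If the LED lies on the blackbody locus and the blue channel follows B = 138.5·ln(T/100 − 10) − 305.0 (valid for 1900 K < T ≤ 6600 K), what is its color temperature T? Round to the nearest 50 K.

ln(t − 10) = (125 + 305.0) / 138.5 = 3.1047.
t − 10 = e^3.1047 = 22.302, so t = 32.302.
T = 100·t = 3230 K → 3250 K to the nearest 50 K.

3250 K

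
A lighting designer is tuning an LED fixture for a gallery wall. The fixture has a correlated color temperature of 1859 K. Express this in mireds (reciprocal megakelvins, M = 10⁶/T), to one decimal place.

M = 10⁶ / 1859 = 537.924 → 537.9 mireds.

537.9 mireds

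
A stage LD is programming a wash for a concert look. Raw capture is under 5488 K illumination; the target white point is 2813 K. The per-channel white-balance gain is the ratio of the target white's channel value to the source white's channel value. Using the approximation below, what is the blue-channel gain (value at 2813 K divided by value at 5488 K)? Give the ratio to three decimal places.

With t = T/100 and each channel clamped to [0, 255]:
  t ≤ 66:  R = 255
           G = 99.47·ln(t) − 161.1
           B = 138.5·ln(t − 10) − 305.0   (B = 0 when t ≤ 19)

At 5488 K (t = 54.88):
  B = 138.5·ln(54.88 − 10) − 305.0 = 138.5·ln 44.88 − 305.0 = 138.5·3.8040 − 305.0 = 221.853.
At 2813 K (t = 28.13):
  B = 138.5·ln(28.13 − 10) − 305.0 = 138.5·ln 18.13 − 305.0 = 138.5·2.8976 − 305.0 = 96.313.
Gain = 96.313 / 221.853 = 0.4341 → 0.434.

0.434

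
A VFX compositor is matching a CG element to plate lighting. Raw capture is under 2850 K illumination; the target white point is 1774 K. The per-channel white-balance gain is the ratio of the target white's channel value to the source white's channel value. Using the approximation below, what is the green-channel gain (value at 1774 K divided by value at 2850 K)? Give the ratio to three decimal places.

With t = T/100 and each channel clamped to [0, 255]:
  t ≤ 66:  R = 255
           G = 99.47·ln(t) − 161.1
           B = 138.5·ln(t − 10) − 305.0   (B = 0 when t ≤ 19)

0.726

At 2850 K (t = 28.5):
  G = 99.47·ln 28.5 − 161.1 = 99.47·3.3499 − 161.1 = 172.115.
At 1774 K (t = 17.74):
  G = 99.47·ln 17.74 − 161.1 = 99.47·2.8758 − 161.1 = 124.958.
Gain = 124.958 / 172.115 = 0.7260 → 0.726.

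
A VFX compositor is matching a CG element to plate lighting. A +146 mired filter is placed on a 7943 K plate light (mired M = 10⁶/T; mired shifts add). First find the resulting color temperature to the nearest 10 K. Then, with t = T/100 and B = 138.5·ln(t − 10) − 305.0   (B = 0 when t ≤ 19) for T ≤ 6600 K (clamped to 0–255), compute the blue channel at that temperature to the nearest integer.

M_in = 10⁶/7943 = 125.90; M_out = 125.90 + (+146) = 271.90.
T_out = 10⁶/271.90 = 3677.9 K → 3680 K; t = 36.8.
B = 138.5·ln(36.8 − 10) − 305.0 = 138.5·ln 26.8 − 305.0 = 138.5·3.2884 − 305.0 = 150.444.
Rounded: 150.

150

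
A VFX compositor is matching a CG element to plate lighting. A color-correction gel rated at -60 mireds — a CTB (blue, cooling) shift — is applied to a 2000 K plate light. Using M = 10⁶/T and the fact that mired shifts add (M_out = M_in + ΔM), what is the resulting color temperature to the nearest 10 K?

2270 K

M_in = 10⁶/2000 = 500.00 mireds.
M_out = 500.00 + (-60) = 440.00 mireds.
T_out = 10⁶/440.00 = 2272.7 K → 2270 K.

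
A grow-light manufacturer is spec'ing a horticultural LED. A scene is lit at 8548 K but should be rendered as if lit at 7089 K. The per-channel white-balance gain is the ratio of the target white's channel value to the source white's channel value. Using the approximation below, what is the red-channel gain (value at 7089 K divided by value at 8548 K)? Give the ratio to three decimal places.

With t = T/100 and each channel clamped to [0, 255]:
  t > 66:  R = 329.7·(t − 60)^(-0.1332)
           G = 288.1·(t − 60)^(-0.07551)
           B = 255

At 8548 K (t = 85.48):
  R = 329.7·(85.48 − 60)^(-0.1332) = 329.7·25.48^(-0.1332) = 329.7·0.64967 = 214.197.
At 7089 K (t = 70.89):
  R = 329.7·(70.89 − 60)^(-0.1332) = 329.7·10.89^(-0.1332) = 329.7·0.72756 = 239.876.
Gain = 239.876 / 214.197 = 1.1199 → 1.120.

1.120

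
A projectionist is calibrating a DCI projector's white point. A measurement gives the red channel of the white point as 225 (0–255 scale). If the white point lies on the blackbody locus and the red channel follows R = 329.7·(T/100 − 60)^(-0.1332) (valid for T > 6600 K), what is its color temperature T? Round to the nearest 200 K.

(t − 60)^(-0.1332) = 225/329.7 = 0.68244.
t − 60 = 0.68244^(1/-0.1332) = 0.68244^(-7.508) = 17.610, so t = 77.610.
T = 100·t = 7761 K → 7800 K to the nearest 200 K.

7800 K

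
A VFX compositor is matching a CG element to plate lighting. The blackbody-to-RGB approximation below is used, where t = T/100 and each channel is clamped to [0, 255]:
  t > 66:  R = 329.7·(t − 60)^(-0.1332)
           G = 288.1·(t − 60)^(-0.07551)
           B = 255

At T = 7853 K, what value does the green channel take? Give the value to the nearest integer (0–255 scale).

231

t = 7853/100 = 78.53; the t > 66 branch applies.
G = 288.1·(78.53 − 60)^(-0.07551) = 288.1·18.53^(-0.07551) = 288.1·0.80216 = 231.103.
Rounded: 231.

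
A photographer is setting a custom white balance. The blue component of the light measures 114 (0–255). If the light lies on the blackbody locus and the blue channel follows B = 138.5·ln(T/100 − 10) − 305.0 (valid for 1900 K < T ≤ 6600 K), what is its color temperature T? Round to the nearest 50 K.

ln(t − 10) = (114 + 305.0) / 138.5 = 3.0253.
t − 10 = e^3.0253 = 20.600, so t = 30.600.
T = 100·t = 3060 K → 3050 K to the nearest 50 K.

3050 K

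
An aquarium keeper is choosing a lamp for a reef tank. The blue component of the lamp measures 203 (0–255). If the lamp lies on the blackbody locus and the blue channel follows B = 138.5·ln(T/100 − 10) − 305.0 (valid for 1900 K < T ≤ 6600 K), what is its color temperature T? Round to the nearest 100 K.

ln(t − 10) = (203 + 305.0) / 138.5 = 3.6679.
t − 10 = e^3.6679 = 39.168, so t = 49.168.
T = 100·t = 4917 K → 4900 K to the nearest 100 K.

4900 K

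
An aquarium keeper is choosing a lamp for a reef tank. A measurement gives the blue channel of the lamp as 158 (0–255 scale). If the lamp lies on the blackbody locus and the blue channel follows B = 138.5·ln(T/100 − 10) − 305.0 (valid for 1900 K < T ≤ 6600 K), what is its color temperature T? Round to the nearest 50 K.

ln(t − 10) = (158 + 305.0) / 138.5 = 3.3430.
t − 10 = e^3.3430 = 28.303, so t = 38.303.
T = 100·t = 3830 K → 3850 K to the nearest 50 K.

3850 K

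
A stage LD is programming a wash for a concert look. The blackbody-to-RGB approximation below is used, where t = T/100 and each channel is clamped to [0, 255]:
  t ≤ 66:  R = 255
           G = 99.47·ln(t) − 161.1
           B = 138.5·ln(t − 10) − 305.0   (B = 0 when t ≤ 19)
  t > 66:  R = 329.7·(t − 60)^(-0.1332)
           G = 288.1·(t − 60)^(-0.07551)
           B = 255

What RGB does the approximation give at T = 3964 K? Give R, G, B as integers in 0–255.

t = 3964/100 = 39.64; the t ≤ 66 branch applies.
R = 255 by definition for t ≤ 66.
G = 99.47·ln 39.64 − 161.1 = 99.47·3.6798 − 161.1 = 204.934.
B = 138.5·ln(39.64 − 10) − 305.0 = 138.5·ln 29.64 − 305.0 = 138.5·3.3891 − 305.0 = 164.394.
Rounded: (255, 205, 164).

R=255, G=205, B=164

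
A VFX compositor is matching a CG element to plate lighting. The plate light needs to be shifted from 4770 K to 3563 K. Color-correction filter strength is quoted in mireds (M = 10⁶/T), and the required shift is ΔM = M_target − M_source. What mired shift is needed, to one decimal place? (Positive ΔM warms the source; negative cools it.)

M_source = 10⁶/4770 = 209.644; M_target = 10⁶/3563 = 280.662.
ΔM = 280.662 − 209.644 = 71.019 → +71.0 mireds, a warming shift.

+71.0 mireds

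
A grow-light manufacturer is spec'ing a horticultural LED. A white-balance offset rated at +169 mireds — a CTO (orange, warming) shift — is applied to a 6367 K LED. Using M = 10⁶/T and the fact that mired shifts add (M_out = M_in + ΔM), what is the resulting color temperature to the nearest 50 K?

M_in = 10⁶/6367 = 157.06 mireds.
M_out = 157.06 + (+169) = 326.06 mireds.
T_out = 10⁶/326.06 = 3066.9 K → 3050 K.

3050 K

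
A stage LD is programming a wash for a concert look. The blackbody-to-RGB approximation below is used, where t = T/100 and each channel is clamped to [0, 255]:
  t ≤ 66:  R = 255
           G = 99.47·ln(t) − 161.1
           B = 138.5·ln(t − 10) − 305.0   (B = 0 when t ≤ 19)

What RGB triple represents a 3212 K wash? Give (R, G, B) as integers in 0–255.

(255, 184, 124)

t = 3212/100 = 32.12; the t ≤ 66 branch applies.
R = 255 by definition for t ≤ 66.
G = 99.47·ln 32.12 − 161.1 = 99.47·3.4695 − 161.1 = 184.009.
B = 138.5·ln(32.12 − 10) − 305.0 = 138.5·ln 22.12 − 305.0 = 138.5·3.0965 − 305.0 = 123.863.
Rounded: (255, 184, 124).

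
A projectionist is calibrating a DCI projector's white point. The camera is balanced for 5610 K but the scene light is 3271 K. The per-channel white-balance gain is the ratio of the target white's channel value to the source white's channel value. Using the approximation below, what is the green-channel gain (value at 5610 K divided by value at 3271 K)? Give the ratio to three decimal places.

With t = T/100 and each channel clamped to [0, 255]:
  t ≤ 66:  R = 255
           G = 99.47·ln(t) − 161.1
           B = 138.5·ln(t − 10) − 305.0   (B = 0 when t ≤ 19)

1.289

At 3271 K (t = 32.71):
  G = 99.47·ln 32.71 − 161.1 = 99.47·3.4877 − 161.1 = 185.820.
At 5610 K (t = 56.1):
  G = 99.47·ln 56.1 − 161.1 = 99.47·4.0271 − 161.1 = 239.479.
Gain = 239.479 / 185.820 = 1.2888 → 1.289.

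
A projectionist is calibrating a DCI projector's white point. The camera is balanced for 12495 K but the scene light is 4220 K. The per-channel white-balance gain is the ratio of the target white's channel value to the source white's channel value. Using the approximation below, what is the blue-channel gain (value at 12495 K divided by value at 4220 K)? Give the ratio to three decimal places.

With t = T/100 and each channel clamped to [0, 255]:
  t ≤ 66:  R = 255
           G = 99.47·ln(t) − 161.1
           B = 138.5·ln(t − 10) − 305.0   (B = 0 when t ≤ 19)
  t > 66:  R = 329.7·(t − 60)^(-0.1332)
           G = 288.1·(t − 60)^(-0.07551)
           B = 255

At 4220 K (t = 42.2):
  B = 138.5·ln(42.2 − 10) − 305.0 = 138.5·ln 32.2 − 305.0 = 138.5·3.4720 − 305.0 = 175.867.
At 12495 K (t = 124.95):
  B = 255 by definition for t > 66.
Gain = 255.000 / 175.867 = 1.4500 → 1.450.

1.450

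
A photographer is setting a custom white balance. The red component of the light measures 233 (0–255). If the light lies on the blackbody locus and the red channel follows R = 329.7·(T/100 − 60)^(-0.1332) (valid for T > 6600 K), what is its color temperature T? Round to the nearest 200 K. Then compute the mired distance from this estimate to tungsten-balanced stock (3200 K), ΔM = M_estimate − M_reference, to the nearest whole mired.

(t − 60)^(-0.1332) = 233/329.7 = 0.70670.
t − 60 = 0.70670^(1/-0.1332) = 0.70670^(-7.508) = 13.547, so t = 73.547.
T = 100·t = 7355 K → 7400 K to the nearest 200 K.
M_estimate = 10⁶/7400 = 135.14; M_reference = 10⁶/3200 = 312.50.
ΔM = 135.14 − 312.50 = -177.36 → -177 mireds.

-177 mireds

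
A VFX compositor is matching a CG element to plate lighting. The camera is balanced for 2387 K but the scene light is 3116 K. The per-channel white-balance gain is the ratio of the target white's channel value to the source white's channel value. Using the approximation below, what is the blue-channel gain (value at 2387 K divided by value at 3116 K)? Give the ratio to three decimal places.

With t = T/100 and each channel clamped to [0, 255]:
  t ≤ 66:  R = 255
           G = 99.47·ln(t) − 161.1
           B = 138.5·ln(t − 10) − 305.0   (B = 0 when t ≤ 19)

0.503

At 3116 K (t = 31.16):
  B = 138.5·ln(31.16 − 10) − 305.0 = 138.5·ln 21.16 − 305.0 = 138.5·3.0521 − 305.0 = 117.718.
At 2387 K (t = 23.87):
  B = 138.5·ln(23.87 − 10) − 305.0 = 138.5·ln 13.87 − 305.0 = 138.5·2.6297 − 305.0 = 59.217.
Gain = 59.217 / 117.718 = 0.5030 → 0.503.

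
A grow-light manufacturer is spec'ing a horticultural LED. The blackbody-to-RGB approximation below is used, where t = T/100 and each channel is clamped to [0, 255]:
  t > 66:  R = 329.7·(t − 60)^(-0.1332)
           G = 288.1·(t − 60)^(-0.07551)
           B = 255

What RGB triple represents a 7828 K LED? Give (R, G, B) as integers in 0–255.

t = 7828/100 = 78.28; the t > 66 branch applies.
R = 329.7·(78.28 − 60)^(-0.1332) = 329.7·18.28^(-0.1332) = 329.7·0.67905 = 223.884.
G = 288.1·(78.28 − 60)^(-0.07551) = 288.1·18.28^(-0.07551) = 288.1·0.80299 = 231.340.
B = 255 by definition for t > 66.
Rounded: (224, 231, 255).

(224, 231, 255)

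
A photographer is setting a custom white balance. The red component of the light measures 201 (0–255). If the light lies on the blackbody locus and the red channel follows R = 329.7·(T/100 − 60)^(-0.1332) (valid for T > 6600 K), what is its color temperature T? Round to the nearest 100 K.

10100 K

(t − 60)^(-0.1332) = 201/329.7 = 0.60965.
t − 60 = 0.60965^(1/-0.1332) = 0.60965^(-7.508) = 41.071, so t = 101.071.
T = 100·t = 10107 K → 10100 K to the nearest 100 K.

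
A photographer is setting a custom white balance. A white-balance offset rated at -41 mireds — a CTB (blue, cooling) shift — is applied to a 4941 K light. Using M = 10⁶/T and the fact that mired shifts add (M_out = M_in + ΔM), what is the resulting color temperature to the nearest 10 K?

6200 K

M_in = 10⁶/4941 = 202.39 mireds.
M_out = 202.39 + (-41) = 161.39 mireds.
T_out = 10⁶/161.39 = 6196.2 K → 6200 K.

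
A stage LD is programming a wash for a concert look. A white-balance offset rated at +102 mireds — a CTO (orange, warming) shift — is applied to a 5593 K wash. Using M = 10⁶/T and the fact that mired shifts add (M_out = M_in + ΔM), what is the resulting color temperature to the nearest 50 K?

M_in = 10⁶/5593 = 178.79 mireds.
M_out = 178.79 + (+102) = 280.79 mireds.
T_out = 10⁶/280.79 = 3561.3 K → 3550 K.

3550 K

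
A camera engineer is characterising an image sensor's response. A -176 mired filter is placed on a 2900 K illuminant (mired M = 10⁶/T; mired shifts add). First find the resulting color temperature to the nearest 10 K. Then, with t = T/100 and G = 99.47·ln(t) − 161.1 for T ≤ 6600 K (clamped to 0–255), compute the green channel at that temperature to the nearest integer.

245

M_in = 10⁶/2900 = 344.83; M_out = 344.83 + (-176) = 168.83.
T_out = 10⁶/168.83 = 5923.2 K → 5920 K; t = 59.2.
G = 99.47·ln 59.2 − 161.1 = 99.47·4.0809 − 161.1 = 244.829.
Rounded: 245.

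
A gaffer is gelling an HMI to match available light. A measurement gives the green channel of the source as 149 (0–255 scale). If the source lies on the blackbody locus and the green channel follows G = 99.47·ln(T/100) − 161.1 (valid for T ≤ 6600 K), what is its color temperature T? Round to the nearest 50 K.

2250 K

ln t = (149 + 161.1) / 99.47 = 3.1175.
t = e^3.1175 = 22.590.
T = 100·t = 2259 K → 2250 K to the nearest 50 K.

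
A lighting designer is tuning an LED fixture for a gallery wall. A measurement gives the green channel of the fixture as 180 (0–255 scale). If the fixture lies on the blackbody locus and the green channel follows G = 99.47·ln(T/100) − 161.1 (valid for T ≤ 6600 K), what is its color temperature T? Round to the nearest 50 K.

3100 K

ln t = (180 + 161.1) / 99.47 = 3.4292.
t = e^3.4292 = 30.851.
T = 100·t = 3085 K → 3100 K to the nearest 50 K.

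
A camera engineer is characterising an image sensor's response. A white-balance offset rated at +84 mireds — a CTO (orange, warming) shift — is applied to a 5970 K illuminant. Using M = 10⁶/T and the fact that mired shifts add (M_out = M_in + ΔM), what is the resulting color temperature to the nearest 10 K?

3980 K

M_in = 10⁶/5970 = 167.50 mireds.
M_out = 167.50 + (+84) = 251.50 mireds.
T_out = 10⁶/251.50 = 3976.1 K → 3980 K.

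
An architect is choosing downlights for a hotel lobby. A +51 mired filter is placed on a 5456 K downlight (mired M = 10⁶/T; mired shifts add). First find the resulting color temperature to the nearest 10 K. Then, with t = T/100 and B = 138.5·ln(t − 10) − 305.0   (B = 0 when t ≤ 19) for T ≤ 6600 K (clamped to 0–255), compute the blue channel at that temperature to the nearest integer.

178

M_in = 10⁶/5456 = 183.28; M_out = 183.28 + (+51) = 234.28.
T_out = 10⁶/234.28 = 4268.3 K → 4270 K; t = 42.7.
B = 138.5·ln(42.7 − 10) − 305.0 = 138.5·ln 32.7 − 305.0 = 138.5·3.4874 − 305.0 = 178.001.
Rounded: 178.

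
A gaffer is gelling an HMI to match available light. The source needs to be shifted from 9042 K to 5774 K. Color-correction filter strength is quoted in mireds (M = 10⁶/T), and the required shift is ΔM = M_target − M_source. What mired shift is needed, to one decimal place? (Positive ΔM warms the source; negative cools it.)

+62.6 mireds

M_source = 10⁶/9042 = 110.595; M_target = 10⁶/5774 = 173.190.
ΔM = 173.190 − 110.595 = 62.595 → +62.6 mireds, a warming shift.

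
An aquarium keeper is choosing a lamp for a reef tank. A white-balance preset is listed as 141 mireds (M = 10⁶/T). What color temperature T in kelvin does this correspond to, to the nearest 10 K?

T = 10⁶ / 141 = 7092.20 K → 7090 K.

7090 K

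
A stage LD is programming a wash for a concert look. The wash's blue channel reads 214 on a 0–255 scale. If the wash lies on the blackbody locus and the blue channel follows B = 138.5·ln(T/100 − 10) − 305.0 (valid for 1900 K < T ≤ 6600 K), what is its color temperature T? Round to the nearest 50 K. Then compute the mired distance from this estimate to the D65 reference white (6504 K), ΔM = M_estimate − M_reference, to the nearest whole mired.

+37 mireds

ln(t − 10) = (214 + 305.0) / 138.5 = 3.7473.
t − 10 = e^3.7473 = 42.406, so t = 52.406.
T = 100·t = 5241 K → 5250 K to the nearest 50 K.
M_estimate = 10⁶/5250 = 190.48; M_reference = 10⁶/6504 = 153.75.
ΔM = 190.48 − 153.75 = 36.72 → +37 mireds.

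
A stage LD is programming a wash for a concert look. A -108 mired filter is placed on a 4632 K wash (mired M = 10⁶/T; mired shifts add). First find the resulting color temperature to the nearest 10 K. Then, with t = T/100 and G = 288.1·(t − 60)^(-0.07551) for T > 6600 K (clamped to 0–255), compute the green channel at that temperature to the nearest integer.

M_in = 10⁶/4632 = 215.89; M_out = 215.89 + (-108) = 107.89.
T_out = 10⁶/107.89 = 9268.7 K → 9270 K; t = 92.7.
G = 288.1·(92.7 − 60)^(-0.07551) = 288.1·32.7^(-0.07551) = 288.1·0.76849 = 221.401.
Rounded: 221.

221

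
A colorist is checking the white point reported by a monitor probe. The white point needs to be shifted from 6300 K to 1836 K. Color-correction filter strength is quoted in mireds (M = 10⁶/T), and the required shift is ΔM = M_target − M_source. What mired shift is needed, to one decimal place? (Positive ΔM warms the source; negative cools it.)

M_source = 10⁶/6300 = 158.730; M_target = 10⁶/1836 = 544.662.
ΔM = 544.662 − 158.730 = 385.932 → +385.9 mireds, a warming shift.

+385.9 mireds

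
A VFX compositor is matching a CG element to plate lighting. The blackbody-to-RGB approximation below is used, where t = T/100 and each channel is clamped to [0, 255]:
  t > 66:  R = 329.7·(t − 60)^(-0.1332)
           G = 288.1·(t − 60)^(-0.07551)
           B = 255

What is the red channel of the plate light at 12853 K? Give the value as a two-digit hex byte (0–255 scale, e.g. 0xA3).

0xBC

t = 12853/100 = 128.53; the t > 66 branch applies.
R = 329.7·(128.53 − 60)^(-0.1332) = 329.7·68.53^(-0.1332) = 329.7·0.56946 = 187.750.
Rounded: 188; in hex, 0xBC.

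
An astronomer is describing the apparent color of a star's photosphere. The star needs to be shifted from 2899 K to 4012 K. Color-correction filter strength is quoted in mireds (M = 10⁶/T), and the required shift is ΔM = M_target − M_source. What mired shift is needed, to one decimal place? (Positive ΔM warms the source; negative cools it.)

M_source = 10⁶/2899 = 344.947; M_target = 10⁶/4012 = 249.252.
ΔM = 249.252 − 344.947 = -95.694 → -95.7 mireds, a cooling shift.

-95.7 mireds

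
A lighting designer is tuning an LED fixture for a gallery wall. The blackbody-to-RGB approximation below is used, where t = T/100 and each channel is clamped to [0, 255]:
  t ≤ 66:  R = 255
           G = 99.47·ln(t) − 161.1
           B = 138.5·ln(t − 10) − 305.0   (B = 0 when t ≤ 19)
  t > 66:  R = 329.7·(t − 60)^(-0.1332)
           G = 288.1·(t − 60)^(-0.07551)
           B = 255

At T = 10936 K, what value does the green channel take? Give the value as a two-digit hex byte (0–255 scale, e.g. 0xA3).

t = 10936/100 = 109.36; the t > 66 branch applies.
G = 288.1·(109.36 − 60)^(-0.07551) = 288.1·49.36^(-0.07551) = 288.1·0.74496 = 214.623.
Rounded: 215; in hex, 0xD7.

0xD7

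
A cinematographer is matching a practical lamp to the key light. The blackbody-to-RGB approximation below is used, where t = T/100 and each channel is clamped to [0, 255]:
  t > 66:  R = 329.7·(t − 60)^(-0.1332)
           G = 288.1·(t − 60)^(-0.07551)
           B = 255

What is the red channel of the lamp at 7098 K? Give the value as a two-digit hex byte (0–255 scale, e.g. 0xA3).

0xF0

t = 7098/100 = 70.98; the t > 66 branch applies.
R = 329.7·(70.98 − 60)^(-0.1332) = 329.7·10.98^(-0.1332) = 329.7·0.72676 = 239.613.
Rounded: 240; in hex, 0xF0.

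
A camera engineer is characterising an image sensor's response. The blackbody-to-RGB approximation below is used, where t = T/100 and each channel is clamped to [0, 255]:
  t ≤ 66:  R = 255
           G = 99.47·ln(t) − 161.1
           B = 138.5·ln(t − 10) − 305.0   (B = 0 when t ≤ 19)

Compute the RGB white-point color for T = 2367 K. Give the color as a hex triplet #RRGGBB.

#FF9A39

t = 2367/100 = 23.67; the t ≤ 66 branch applies.
R = 255 by definition for t ≤ 66.
G = 99.47·ln 23.67 − 161.1 = 99.47·3.1642 − 161.1 = 153.644.
B = 138.5·ln(23.67 − 10) − 305.0 = 138.5·ln 13.67 − 305.0 = 138.5·2.6152 − 305.0 = 57.206.
Rounded: (255, 154, 57).
In hex: #FF9A39.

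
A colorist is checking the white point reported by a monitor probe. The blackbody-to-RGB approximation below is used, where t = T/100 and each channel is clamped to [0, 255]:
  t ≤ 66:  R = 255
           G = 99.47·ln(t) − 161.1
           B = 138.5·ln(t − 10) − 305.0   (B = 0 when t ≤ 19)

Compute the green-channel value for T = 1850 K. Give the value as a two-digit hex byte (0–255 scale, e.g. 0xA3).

0x81

t = 1850/100 = 18.5; the t ≤ 66 branch applies.
G = 99.47·ln 18.5 − 161.1 = 99.47·2.9178 − 161.1 = 129.131.
Rounded: 129; in hex, 0x81.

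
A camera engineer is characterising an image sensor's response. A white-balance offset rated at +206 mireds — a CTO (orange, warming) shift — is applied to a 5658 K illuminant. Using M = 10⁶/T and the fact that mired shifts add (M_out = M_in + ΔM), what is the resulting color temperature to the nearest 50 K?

2600 K

M_in = 10⁶/5658 = 176.74 mireds.
M_out = 176.74 + (+206) = 382.74 mireds.
T_out = 10⁶/382.74 = 2612.7 K → 2600 K.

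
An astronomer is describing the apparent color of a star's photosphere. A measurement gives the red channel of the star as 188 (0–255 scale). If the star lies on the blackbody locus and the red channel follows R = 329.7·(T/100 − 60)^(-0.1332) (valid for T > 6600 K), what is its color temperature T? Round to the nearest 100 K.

(t − 60)^(-0.1332) = 188/329.7 = 0.57022.
t − 60 = 0.57022^(1/-0.1332) = 0.57022^(-7.508) = 67.848, so t = 127.848.
T = 100·t = 12785 K → 12800 K to the nearest 100 K.

12800 K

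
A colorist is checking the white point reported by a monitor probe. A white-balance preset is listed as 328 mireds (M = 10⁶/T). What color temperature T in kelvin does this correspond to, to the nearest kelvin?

3049 K

T = 10⁶ / 328 = 3048.78 K → 3049 K.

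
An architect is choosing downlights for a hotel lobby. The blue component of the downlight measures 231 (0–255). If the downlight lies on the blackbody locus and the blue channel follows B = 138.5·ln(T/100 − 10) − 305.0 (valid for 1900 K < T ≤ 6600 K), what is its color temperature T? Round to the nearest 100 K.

ln(t − 10) = (231 + 305.0) / 138.5 = 3.8700.
t − 10 = e^3.8700 = 47.944, so t = 57.944.
T = 100·t = 5794 K → 5800 K to the nearest 100 K.

5800 K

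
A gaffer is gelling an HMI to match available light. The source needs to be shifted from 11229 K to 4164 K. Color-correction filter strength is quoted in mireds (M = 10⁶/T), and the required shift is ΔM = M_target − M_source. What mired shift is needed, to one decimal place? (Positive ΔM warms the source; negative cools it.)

+151.1 mireds

M_source = 10⁶/11229 = 89.055; M_target = 10⁶/4164 = 240.154.
ΔM = 240.154 − 89.055 = 151.099 → +151.1 mireds, a warming shift.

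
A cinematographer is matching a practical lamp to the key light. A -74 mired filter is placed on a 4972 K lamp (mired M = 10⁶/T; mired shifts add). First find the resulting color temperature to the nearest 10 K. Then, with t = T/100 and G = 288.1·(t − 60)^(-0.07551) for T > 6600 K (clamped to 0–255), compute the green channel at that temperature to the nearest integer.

M_in = 10⁶/4972 = 201.13; M_out = 201.13 + (-74) = 127.13.
T_out = 10⁶/127.13 = 7866.2 K → 7870 K; t = 78.7.
G = 288.1·(78.7 − 60)^(-0.07551) = 288.1·18.7^(-0.07551) = 288.1·0.80161 = 230.944.
Rounded: 231.

231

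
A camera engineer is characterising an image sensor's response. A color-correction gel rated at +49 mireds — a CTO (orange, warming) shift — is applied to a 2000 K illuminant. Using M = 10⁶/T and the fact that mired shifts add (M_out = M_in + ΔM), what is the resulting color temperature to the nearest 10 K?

1820 K

M_in = 10⁶/2000 = 500.00 mireds.
M_out = 500.00 + (+49) = 549.00 mireds.
T_out = 10⁶/549.00 = 1821.5 K → 1820 K.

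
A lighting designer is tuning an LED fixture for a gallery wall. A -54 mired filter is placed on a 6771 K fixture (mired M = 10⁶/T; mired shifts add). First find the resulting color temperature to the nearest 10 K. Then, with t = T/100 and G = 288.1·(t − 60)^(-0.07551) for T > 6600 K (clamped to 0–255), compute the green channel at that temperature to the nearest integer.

216

M_in = 10⁶/6771 = 147.69; M_out = 147.69 + (-54) = 93.69.
T_out = 10⁶/93.69 = 10673.6 K → 10670 K; t = 106.7.
G = 288.1·(106.7 − 60)^(-0.07551) = 288.1·46.7^(-0.07551) = 288.1·0.74808 = 215.523.
Rounded: 216.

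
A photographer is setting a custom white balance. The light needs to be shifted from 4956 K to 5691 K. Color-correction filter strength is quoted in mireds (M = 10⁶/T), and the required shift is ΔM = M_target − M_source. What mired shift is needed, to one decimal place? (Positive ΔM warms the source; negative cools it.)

M_source = 10⁶/4956 = 201.776; M_target = 10⁶/5691 = 175.716.
ΔM = 175.716 − 201.776 = -26.060 → -26.1 mireds, a cooling shift.

-26.1 mireds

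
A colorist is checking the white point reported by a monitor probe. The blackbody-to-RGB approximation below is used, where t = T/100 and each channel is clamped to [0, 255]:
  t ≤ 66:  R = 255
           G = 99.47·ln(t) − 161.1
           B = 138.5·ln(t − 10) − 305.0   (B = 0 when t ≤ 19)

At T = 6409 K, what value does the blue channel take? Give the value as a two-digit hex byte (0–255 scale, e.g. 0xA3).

0xF8

t = 6409/100 = 64.09; the t ≤ 66 branch applies.
B = 138.5·ln(64.09 − 10) − 305.0 = 138.5·ln 54.09 − 305.0 = 138.5·3.9906 − 305.0 = 247.705.
Rounded: 248; in hex, 0xF8.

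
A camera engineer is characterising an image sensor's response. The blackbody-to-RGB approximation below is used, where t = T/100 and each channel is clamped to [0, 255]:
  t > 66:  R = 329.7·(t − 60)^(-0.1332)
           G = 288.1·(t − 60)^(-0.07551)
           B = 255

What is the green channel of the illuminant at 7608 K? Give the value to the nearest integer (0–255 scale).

t = 7608/100 = 76.08; the t > 66 branch applies.
G = 288.1·(76.08 − 60)^(-0.07551) = 288.1·16.08^(-0.07551) = 288.1·0.81080 = 233.591.
Rounded: 234.

234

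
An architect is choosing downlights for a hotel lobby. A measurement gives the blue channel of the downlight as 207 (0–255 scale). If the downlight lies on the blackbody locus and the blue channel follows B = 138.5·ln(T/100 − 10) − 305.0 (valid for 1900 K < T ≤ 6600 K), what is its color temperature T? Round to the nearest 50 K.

5050 K

ln(t − 10) = (207 + 305.0) / 138.5 = 3.6968.
t − 10 = e^3.6968 = 40.316, so t = 50.316.
T = 100·t = 5032 K → 5050 K to the nearest 50 K.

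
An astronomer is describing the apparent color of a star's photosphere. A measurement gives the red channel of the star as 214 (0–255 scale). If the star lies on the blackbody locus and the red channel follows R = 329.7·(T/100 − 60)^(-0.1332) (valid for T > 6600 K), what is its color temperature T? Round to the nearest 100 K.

8600 K

(t − 60)^(-0.1332) = 214/329.7 = 0.64907.
t − 60 = 0.64907^(1/-0.1332) = 0.64907^(-7.508) = 25.657, so t = 85.657.
T = 100·t = 8566 K → 8600 K to the nearest 100 K.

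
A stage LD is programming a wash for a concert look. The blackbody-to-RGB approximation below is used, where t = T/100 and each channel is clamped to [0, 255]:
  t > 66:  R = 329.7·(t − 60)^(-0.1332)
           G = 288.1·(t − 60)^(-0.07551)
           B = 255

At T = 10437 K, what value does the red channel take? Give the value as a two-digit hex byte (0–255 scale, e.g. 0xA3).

t = 10437/100 = 104.37; the t > 66 branch applies.
R = 329.7·(104.37 − 60)^(-0.1332) = 329.7·44.37^(-0.1332) = 329.7·0.60340 = 198.942.
Rounded: 199; in hex, 0xC7.

0xC7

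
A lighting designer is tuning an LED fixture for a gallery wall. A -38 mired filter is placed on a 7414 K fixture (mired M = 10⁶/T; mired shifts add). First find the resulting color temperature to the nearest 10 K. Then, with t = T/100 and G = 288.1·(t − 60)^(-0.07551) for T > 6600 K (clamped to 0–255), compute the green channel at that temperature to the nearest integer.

217

M_in = 10⁶/7414 = 134.88; M_out = 134.88 + (-38) = 96.88.
T_out = 10⁶/96.88 = 10322.1 K → 10320 K; t = 103.2.
G = 288.1·(103.2 − 60)^(-0.07551) = 288.1·43.2^(-0.07551) = 288.1·0.75250 = 216.794.
Rounded: 217.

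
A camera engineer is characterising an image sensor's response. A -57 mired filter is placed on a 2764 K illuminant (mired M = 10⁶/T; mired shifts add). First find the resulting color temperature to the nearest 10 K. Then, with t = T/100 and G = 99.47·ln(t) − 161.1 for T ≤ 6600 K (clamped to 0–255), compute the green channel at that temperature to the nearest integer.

M_in = 10⁶/2764 = 361.79; M_out = 361.79 + (-57) = 304.79.
T_out = 10⁶/304.79 = 3280.9 K → 3280 K; t = 32.8.
G = 99.47·ln 32.8 − 161.1 = 99.47·3.4904 − 161.1 = 186.093.
Rounded: 186.

186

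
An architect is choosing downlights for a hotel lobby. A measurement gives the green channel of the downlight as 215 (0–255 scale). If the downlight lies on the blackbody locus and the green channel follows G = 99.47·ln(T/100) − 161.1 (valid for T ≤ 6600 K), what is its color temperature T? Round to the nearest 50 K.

ln t = (215 + 161.1) / 99.47 = 3.7810.
t = e^3.7810 = 43.862.
T = 100·t = 4386 K → 4400 K to the nearest 50 K.

4400 K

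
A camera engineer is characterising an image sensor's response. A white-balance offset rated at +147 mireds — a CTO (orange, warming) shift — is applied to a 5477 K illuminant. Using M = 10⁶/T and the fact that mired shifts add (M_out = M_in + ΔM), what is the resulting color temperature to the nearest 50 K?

M_in = 10⁶/5477 = 182.58 mireds.
M_out = 182.58 + (+147) = 329.58 mireds.
T_out = 10⁶/329.58 = 3034.1 K → 3050 K.

3050 K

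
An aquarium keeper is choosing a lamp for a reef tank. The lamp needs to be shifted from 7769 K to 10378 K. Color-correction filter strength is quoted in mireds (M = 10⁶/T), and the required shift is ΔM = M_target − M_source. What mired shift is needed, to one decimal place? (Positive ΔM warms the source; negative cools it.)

M_source = 10⁶/7769 = 128.717; M_target = 10⁶/10378 = 96.358.
ΔM = 96.358 − 128.717 = -32.359 → -32.4 mireds, a cooling shift.

-32.4 mireds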